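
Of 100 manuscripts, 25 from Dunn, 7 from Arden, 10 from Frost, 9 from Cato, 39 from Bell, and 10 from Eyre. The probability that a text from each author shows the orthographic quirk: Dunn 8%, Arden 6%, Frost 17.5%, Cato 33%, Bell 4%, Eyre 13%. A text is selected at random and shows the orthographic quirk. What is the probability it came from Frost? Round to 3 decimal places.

Compute prior × likelihood for every hypothesis:
  Dunn: 0.25 × 0.08 = 0.02
  Arden: 0.07 × 0.06 = 0.0042
  Frost: 0.1 × 0.175 = 0.0175
  Cato: 0.09 × 0.33 = 0.0297
  Bell: 0.39 × 0.04 = 0.0156
  Eyre: 0.1 × 0.13 = 0.013
Sum = 0.1.
P(Frost | evidence) = 0.0175 / 0.1 ≈ 0.175.

0.175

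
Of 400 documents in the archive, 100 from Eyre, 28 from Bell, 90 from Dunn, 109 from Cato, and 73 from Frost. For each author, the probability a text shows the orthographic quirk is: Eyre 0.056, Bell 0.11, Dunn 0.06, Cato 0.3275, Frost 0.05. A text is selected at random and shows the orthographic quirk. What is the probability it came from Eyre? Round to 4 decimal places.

0.1048

Compute prior × likelihood for every hypothesis:
  Eyre: 0.25 × 0.056 = 0.014
  Bell: 0.07 × 0.11 = 0.0077
  Dunn: 0.225 × 0.06 = 0.0135
  Cato: 0.2725 × 0.3275 = 0.08924375
  Frost: 0.1825 × 0.05 = 0.009125
Sum = 0.13356875.
P(Eyre | evidence) = 0.014 / 0.13356875 ≈ 0.1048.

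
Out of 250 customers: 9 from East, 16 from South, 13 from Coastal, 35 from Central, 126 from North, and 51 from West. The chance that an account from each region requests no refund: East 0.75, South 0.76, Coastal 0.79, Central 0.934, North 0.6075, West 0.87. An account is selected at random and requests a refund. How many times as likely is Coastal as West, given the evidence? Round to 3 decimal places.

Taking complements, P(refund | each) = East 0.25, South 0.24, Coastal 0.21, Central 0.066, North 0.3925, West 0.13.
Prior × likelihood for each hypothesis:
  East: 0.036 × 0.25 = 0.009
  South: 0.064 × 0.24 = 0.01536
  Coastal: 0.052 × 0.21 = 0.01092
  Central: 0.14 × 0.066 = 0.00924
  North: 0.504 × 0.3925 = 0.19782
  West: 0.204 × 0.13 = 0.02652
Normalizing constant = 0.26886.
The ratio is 0.01092 / 0.02652 (the normalizer cancels) = 0.412.

0.412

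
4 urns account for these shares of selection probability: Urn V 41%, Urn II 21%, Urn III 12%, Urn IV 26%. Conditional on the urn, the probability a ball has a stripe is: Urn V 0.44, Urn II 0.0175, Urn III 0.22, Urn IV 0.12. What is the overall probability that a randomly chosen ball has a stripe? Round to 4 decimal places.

0.2417

Unnormalized posteriors (prior × likelihood):
  Urn V: 0.41 × 0.44 = 0.1804
  Urn II: 0.21 × 0.0175 = 0.003675
  Urn III: 0.12 × 0.22 = 0.0264
  Urn IV: 0.26 × 0.12 = 0.0312
P(striped) = 0.1804 + 0.003675 + 0.0264 + 0.0312 = 0.241675 → 0.2417.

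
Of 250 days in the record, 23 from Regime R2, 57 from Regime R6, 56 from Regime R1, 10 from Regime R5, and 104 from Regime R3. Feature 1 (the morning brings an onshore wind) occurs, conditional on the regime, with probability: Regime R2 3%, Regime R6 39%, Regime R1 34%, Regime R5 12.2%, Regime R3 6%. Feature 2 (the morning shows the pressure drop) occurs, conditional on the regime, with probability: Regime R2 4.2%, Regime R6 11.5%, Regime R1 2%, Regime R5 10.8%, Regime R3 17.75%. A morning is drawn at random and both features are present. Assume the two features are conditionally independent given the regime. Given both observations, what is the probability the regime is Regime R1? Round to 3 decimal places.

0.091

Compute prior × likelihood for every hypothesis:
  Regime R2: 0.092 × 0.03 × 0.042 = 0.00011592
  Regime R6: 0.228 × 0.39 × 0.115 = 0.0102258
  Regime R1: 0.224 × 0.34 × 0.02 = 0.0015232
  Regime R5: 0.04 × 0.122 × 0.108 = 0.00052704
  Regime R3: 0.416 × 0.06 × 0.1775 = 0.0044304
Normalizing constant = 0.01682236.
P(Regime R1 | evidence) = 0.0015232 / 0.01682236 ≈ 0.091.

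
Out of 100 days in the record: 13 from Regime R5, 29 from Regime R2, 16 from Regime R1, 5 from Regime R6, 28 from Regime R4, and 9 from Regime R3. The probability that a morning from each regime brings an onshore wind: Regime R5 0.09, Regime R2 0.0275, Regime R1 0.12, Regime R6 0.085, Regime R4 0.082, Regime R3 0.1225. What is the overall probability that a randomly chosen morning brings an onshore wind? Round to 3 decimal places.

0.077

By Bayes' rule, posterior ∝ prior × likelihood:
  Regime R5: 0.13 × 0.09 = 0.0117
  Regime R2: 0.29 × 0.0275 = 0.007975
  Regime R1: 0.16 × 0.12 = 0.0192
  Regime R6: 0.05 × 0.085 = 0.00425
  Regime R4: 0.28 × 0.082 = 0.02296
  Regime R3: 0.09 × 0.1225 = 0.011025
P(onshore) = 0.0117 + 0.007975 + 0.0192 + 0.00425 + 0.02296 + 0.011025 = 0.07711 → 0.077.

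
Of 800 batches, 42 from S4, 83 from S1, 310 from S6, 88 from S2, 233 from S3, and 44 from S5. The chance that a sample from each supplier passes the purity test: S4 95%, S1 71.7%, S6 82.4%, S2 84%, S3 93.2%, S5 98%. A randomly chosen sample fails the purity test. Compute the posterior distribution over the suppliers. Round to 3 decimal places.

S4 0.019, S1 0.212, S6 0.492, S2 0.127, S3 0.143, S5 0.008

Taking complements, P(off-spec | each) = S4 0.05, S1 0.283, S6 0.176, S2 0.16, S3 0.068, S5 0.02.
Prior × likelihood for each hypothesis:
  S4: 0.0525 × 0.05 = 0.002625
  S1: 0.10375 × 0.283 = 0.02936125
  S6: 0.3875 × 0.176 = 0.0682
  S2: 0.11 × 0.16 = 0.0176
  S3: 0.29125 × 0.068 = 0.019805
  S5: 0.055 × 0.02 = 0.0011
Normalizing constant = 0.13869125.
P(S4 | off-spec) = 0.002625/0.13869125 ≈ 0.019
P(S1 | off-spec) = 0.02936125/0.13869125 ≈ 0.212
P(S6 | off-spec) = 0.0682/0.13869125 ≈ 0.492
P(S2 | off-spec) = 0.0176/0.13869125 ≈ 0.127
P(S3 | off-spec) = 0.019805/0.13869125 ≈ 0.143
P(S5 | off-spec) = 0.0011/0.13869125 ≈ 0.008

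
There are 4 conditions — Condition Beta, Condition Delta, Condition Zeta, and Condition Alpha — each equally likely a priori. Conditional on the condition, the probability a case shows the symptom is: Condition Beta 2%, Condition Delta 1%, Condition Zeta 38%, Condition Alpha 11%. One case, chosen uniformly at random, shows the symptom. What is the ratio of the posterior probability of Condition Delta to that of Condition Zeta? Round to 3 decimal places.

0.026

With a uniform prior (1/4 each), posterior ∝ likelihood:
  Condition Beta: 0.02
  Condition Delta: 0.01
  Condition Zeta: 0.38
  Condition Alpha: 0.11
Sum = 0.52.
The ratio is 0.01 / 0.38 (the normalizer cancels) = 0.026.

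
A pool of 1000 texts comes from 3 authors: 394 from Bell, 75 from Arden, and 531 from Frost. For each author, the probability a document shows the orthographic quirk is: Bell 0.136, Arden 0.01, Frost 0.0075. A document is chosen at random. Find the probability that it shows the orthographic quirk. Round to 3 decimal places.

Unnormalized posteriors (prior × likelihood):
  Bell: 0.394 × 0.136 = 0.053584
  Arden: 0.075 × 0.01 = 0.00075
  Frost: 0.531 × 0.0075 = 0.0039825
P(quirk) = 0.053584 + 0.00075 + 0.0039825 = 0.0583165 → 0.058.

0.058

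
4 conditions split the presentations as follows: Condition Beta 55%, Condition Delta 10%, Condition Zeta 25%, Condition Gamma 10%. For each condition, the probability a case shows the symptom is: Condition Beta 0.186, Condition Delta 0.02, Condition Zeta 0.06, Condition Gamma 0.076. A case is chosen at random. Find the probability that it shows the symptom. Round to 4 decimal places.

By Bayes' rule, posterior ∝ prior × likelihood:
  Condition Beta: 0.55 × 0.186 = 0.1023
  Condition Delta: 0.1 × 0.02 = 0.002
  Condition Zeta: 0.25 × 0.06 = 0.015
  Condition Gamma: 0.1 × 0.076 = 0.0076
P(symptomatic) = 0.1023 + 0.002 + 0.015 + 0.0076 = 0.1269 → 0.1269.

0.1269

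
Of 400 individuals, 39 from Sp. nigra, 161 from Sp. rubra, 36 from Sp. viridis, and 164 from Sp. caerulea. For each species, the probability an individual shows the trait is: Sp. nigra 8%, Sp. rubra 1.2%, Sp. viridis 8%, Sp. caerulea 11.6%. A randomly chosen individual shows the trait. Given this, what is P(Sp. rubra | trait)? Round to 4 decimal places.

By Bayes' rule, posterior ∝ prior × likelihood:
  Sp. nigra: 0.0975 × 0.08 = 0.0078
  Sp. rubra: 0.4025 × 0.012 = 0.00483
  Sp. viridis: 0.09 × 0.08 = 0.0072
  Sp. caerulea: 0.41 × 0.116 = 0.04756
Total = 0.06739.
P(Sp. rubra | evidence) = 0.00483 / 0.06739 ≈ 0.0717.

0.0717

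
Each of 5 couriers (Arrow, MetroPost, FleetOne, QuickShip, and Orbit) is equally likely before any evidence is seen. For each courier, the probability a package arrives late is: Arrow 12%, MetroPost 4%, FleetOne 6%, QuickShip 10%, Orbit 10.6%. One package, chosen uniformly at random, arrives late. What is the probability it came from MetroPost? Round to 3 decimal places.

Since the prior is uniform, the posterior is proportional to the likelihood:
  Arrow: 0.12
  MetroPost: 0.04
  FleetOne: 0.06
  QuickShip: 0.1
  Orbit: 0.106
Sum = 0.426.
P(MetroPost | evidence) = 0.04 / 0.426 ≈ 0.094.

0.094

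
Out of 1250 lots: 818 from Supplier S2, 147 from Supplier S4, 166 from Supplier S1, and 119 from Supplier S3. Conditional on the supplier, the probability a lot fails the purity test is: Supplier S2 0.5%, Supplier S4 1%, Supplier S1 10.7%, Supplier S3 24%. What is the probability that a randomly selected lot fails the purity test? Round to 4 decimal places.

0.0415

Unnormalized posteriors (prior × likelihood):
  Supplier S2: 0.6544 × 0.005 = 0.003272
  Supplier S4: 0.1176 × 0.01 = 0.001176
  Supplier S1: 0.1328 × 0.107 = 0.0142096
  Supplier S3: 0.0952 × 0.24 = 0.022848
P(off-spec) = 0.003272 + 0.001176 + 0.0142096 + 0.022848 = 0.0415056 → 0.0415.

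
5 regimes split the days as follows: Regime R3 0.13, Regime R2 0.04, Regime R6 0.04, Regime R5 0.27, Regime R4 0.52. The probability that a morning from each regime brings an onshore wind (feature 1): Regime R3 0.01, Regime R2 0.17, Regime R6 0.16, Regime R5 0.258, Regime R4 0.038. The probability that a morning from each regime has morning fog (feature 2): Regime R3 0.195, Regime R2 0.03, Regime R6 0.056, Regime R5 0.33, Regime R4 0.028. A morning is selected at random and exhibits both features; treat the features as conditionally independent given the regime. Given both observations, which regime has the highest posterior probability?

Regime R5

Compute prior × likelihood for every hypothesis:
  Regime R3: 0.13 × 0.01 × 0.195 = 0.0002535
  Regime R2: 0.04 × 0.17 × 0.03 = 0.000204
  Regime R6: 0.04 × 0.16 × 0.056 = 0.0003584
  Regime R5: 0.27 × 0.258 × 0.33 = 0.0229878
  Regime R4: 0.52 × 0.038 × 0.028 = 0.00055328
Sum = 0.02435698.
Largest term belongs to Regime R5, so Regime R5 is most probable.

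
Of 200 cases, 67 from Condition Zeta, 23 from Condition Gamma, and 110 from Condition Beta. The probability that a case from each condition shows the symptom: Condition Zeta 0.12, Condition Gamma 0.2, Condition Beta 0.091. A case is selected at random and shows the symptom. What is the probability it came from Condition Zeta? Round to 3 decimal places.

0.355

Prior × likelihood for each hypothesis:
  Condition Zeta: 0.335 × 0.12 = 0.0402
  Condition Gamma: 0.115 × 0.2 = 0.023
  Condition Beta: 0.55 × 0.091 = 0.05005
Normalizing constant = 0.11325.
P(Condition Zeta | evidence) = 0.0402 / 0.11325 ≈ 0.355.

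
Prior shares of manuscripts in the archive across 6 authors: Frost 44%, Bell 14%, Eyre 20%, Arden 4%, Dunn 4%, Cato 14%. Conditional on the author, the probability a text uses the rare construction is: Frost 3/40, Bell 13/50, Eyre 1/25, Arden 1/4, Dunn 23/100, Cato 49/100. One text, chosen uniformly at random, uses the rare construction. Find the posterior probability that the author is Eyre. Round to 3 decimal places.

0.048

By Bayes' rule, posterior ∝ prior × likelihood:
  Frost: 0.44 × 0.075 = 0.033
  Bell: 0.14 × 0.26 = 0.0364
  Eyre: 0.2 × 0.04 = 0.008
  Arden: 0.04 × 0.25 = 0.01
  Dunn: 0.04 × 0.23 = 0.0092
  Cato: 0.14 × 0.49 = 0.0686
Sum = 0.1652.
P(Eyre | evidence) = 0.008 / 0.1652 ≈ 0.048.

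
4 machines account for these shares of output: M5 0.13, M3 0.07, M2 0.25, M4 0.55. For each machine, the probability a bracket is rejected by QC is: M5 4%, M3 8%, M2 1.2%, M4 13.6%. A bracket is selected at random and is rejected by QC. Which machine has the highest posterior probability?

Prior × likelihood for each hypothesis:
  M5: 0.13 × 0.04 = 0.0052
  M3: 0.07 × 0.08 = 0.0056
  M2: 0.25 × 0.012 = 0.003
  M4: 0.55 × 0.136 = 0.0748
Sum = 0.0886.
Largest term belongs to M4, so M4 is most probable.

M4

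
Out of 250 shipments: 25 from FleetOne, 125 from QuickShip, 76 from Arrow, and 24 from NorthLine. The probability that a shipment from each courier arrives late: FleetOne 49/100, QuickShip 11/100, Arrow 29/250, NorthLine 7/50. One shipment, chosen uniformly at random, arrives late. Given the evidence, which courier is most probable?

QuickShip

By Bayes' rule, posterior ∝ prior × likelihood:
  FleetOne: 0.1 × 0.49 = 0.049
  QuickShip: 0.5 × 0.11 = 0.055
  Arrow: 0.304 × 0.116 = 0.035264
  NorthLine: 0.096 × 0.14 = 0.01344
Total = 0.152704.
Largest term belongs to QuickShip, so QuickShip is most probable.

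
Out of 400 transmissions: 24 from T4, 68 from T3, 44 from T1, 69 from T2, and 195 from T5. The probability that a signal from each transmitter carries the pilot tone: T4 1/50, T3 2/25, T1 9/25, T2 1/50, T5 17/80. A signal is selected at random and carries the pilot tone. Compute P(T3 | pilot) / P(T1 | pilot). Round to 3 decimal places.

By Bayes' rule, posterior ∝ prior × likelihood:
  T4: 0.06 × 0.02 = 0.0012
  T3: 0.17 × 0.08 = 0.0136
  T1: 0.11 × 0.36 = 0.0396
  T2: 0.1725 × 0.02 = 0.00345
  T5: 0.4875 × 0.2125 = 0.10359375
Normalizing constant = 0.16144375.
The ratio is 0.0136 / 0.0396 (the normalizer cancels) = 0.343.

0.343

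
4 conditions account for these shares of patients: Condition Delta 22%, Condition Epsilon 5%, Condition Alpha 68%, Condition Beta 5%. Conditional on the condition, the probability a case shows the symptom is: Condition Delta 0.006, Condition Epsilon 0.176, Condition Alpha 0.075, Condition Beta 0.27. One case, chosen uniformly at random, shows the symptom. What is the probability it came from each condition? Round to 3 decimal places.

Condition Delta 0.018, Condition Epsilon 0.118, Condition Alpha 0.683, Condition Beta 0.181

Compute prior × likelihood for every hypothesis:
  Condition Delta: 0.22 × 0.006 = 0.00132
  Condition Epsilon: 0.05 × 0.176 = 0.0088
  Condition Alpha: 0.68 × 0.075 = 0.051
  Condition Beta: 0.05 × 0.27 = 0.0135
Sum = 0.07462.
P(Condition Delta | symptomatic) = 0.00132/0.07462 ≈ 0.018
P(Condition Epsilon | symptomatic) = 0.0088/0.07462 ≈ 0.118
P(Condition Alpha | symptomatic) = 0.051/0.07462 ≈ 0.683
P(Condition Beta | symptomatic) = 0.0135/0.07462 ≈ 0.181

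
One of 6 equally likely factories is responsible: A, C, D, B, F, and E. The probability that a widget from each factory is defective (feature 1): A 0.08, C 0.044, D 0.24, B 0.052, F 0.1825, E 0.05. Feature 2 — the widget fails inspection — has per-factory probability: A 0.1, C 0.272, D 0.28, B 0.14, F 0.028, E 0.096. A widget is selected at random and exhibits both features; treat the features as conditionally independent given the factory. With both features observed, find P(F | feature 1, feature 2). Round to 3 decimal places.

0.049

With a uniform prior (1/6 each), posterior ∝ likelihood:
  A: 0.08 × 0.1 = 0.008
  C: 0.044 × 0.272 = 0.011968
  D: 0.24 × 0.28 = 0.0672
  B: 0.052 × 0.14 = 0.00728
  F: 0.1825 × 0.028 = 0.00511
  E: 0.05 × 0.096 = 0.0048
Normalizing constant = 0.104358.
P(F | evidence) = 0.00511 / 0.104358 ≈ 0.049.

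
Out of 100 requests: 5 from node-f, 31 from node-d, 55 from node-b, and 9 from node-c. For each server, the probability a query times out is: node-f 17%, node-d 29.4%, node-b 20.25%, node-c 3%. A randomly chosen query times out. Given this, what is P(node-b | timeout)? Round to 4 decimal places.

0.5211

Unnormalized posteriors (prior × likelihood):
  node-f: 0.05 × 0.17 = 0.0085
  node-d: 0.31 × 0.294 = 0.09114
  node-b: 0.55 × 0.2025 = 0.111375
  node-c: 0.09 × 0.03 = 0.0027
Sum = 0.213715.
P(node-b | evidence) = 0.111375 / 0.213715 ≈ 0.5211.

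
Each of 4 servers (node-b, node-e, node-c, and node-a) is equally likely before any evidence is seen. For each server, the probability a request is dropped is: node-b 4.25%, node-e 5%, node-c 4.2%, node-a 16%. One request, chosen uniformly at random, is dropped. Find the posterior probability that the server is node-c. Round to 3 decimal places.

0.143

Since the prior is uniform, the posterior is proportional to the likelihood:
  node-b: 0.0425
  node-e: 0.05
  node-c: 0.042
  node-a: 0.16
Total = 0.2945.
P(node-c | evidence) = 0.042 / 0.2945 ≈ 0.143.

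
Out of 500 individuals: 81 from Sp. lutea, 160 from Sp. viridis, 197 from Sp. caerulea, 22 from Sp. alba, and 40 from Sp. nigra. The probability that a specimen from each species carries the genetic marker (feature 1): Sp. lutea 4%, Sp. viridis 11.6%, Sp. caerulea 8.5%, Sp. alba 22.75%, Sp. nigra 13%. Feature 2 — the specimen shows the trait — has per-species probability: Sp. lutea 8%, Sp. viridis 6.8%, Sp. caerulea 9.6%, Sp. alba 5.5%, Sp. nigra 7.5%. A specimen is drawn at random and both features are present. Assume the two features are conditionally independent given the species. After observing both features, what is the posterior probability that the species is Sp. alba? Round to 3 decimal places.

Compute prior × likelihood for every hypothesis:
  Sp. lutea: 0.162 × 0.04 × 0.08 = 0.0005184
  Sp. viridis: 0.32 × 0.116 × 0.068 = 0.00252416
  Sp. caerulea: 0.394 × 0.085 × 0.096 = 0.00321504
  Sp. alba: 0.044 × 0.2275 × 0.055 = 0.00055055
  Sp. nigra: 0.08 × 0.13 × 0.075 = 0.00078
Total = 0.00758815.
P(Sp. alba | evidence) = 0.00055055 / 0.00758815 ≈ 0.073.

0.073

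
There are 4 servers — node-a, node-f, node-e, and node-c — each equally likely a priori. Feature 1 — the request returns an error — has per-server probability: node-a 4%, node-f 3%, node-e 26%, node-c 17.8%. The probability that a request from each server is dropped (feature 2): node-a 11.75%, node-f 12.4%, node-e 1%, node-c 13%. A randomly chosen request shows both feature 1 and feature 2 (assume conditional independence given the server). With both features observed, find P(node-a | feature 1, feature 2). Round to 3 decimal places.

0.138

With a uniform prior (1/4 each), posterior ∝ likelihood:
  node-a: 0.04 × 0.1175 = 0.0047
  node-f: 0.03 × 0.124 = 0.00372
  node-e: 0.26 × 0.01 = 0.0026
  node-c: 0.178 × 0.13 = 0.02314
Sum = 0.03416.
P(node-a | evidence) = 0.0047 / 0.03416 ≈ 0.138.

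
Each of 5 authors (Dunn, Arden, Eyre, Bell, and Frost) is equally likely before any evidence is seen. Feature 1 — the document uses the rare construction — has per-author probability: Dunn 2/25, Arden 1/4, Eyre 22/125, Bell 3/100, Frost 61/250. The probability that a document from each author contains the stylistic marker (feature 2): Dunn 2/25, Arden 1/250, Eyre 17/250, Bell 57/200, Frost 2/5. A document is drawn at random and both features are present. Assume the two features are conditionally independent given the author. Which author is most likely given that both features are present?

With a uniform prior (1/5 each), posterior ∝ likelihood:
  Dunn: 0.08 × 0.08 = 0.0064
  Arden: 0.25 × 0.004 = 0.001
  Eyre: 0.176 × 0.068 = 0.011968
  Bell: 0.03 × 0.285 = 0.00855
  Frost: 0.244 × 0.4 = 0.0976
Total = 0.125518.
Largest term belongs to Frost, so Frost is most probable.

Frost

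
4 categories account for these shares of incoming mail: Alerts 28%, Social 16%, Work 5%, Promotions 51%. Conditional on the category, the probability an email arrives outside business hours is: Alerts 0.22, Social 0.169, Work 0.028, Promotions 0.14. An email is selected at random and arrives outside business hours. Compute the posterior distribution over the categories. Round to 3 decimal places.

Alerts 0.382, Social 0.167, Work 0.009, Promotions 0.442

Unnormalized posteriors (prior × likelihood):
  Alerts: 0.28 × 0.22 = 0.0616
  Social: 0.16 × 0.169 = 0.02704
  Work: 0.05 × 0.028 = 0.0014
  Promotions: 0.51 × 0.14 = 0.0714
Total = 0.16144.
P(Alerts | off-hours) = 0.0616/0.16144 ≈ 0.382
P(Social | off-hours) = 0.02704/0.16144 ≈ 0.167
P(Work | off-hours) = 0.0014/0.16144 ≈ 0.009
P(Promotions | off-hours) = 0.0714/0.16144 ≈ 0.442
(Check: 0.382+0.167+0.009+0.442 = 1.000.)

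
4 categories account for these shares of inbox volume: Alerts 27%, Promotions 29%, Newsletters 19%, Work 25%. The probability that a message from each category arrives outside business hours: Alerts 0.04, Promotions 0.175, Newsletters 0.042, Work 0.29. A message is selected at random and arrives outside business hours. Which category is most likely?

Work

Unnormalized posteriors (prior × likelihood):
  Alerts: 0.27 × 0.04 = 0.0108
  Promotions: 0.29 × 0.175 = 0.05075
  Newsletters: 0.19 × 0.042 = 0.00798
  Work: 0.25 × 0.29 = 0.0725
Normalizing constant = 0.14203.
Largest term belongs to Work, so Work is most probable.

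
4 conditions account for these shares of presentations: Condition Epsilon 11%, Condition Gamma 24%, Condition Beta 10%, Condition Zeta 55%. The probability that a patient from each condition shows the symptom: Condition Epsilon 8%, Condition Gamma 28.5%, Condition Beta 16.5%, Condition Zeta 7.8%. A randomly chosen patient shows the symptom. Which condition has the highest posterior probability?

Condition Gamma

Unnormalized posteriors (prior × likelihood):
  Condition Epsilon: 0.11 × 0.08 = 0.0088
  Condition Gamma: 0.24 × 0.285 = 0.0684
  Condition Beta: 0.1 × 0.165 = 0.0165
  Condition Zeta: 0.55 × 0.078 = 0.0429
Sum = 0.1366.
Largest term belongs to Condition Gamma, so Condition Gamma is most probable.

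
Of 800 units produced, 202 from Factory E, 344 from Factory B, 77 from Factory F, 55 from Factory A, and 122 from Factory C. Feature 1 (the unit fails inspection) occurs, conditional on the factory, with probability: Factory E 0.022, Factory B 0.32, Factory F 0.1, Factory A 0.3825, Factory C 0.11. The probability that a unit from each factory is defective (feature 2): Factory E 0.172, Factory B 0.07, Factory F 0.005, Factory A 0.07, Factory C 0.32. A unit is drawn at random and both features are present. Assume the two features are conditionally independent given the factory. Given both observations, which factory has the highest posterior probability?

Compute prior × likelihood for every hypothesis:
  Factory E: 0.2525 × 0.022 × 0.172 = 0.00095546
  Factory B: 0.43 × 0.32 × 0.07 = 0.009632
  Factory F: 0.09625 × 0.1 × 0.005 = 0.000048125
  Factory A: 0.06875 × 0.3825 × 0.07 = 0.00184078125
  Factory C: 0.1525 × 0.11 × 0.32 = 0.005368
Normalizing constant = 0.01784436625.
Largest term belongs to Factory B, so Factory B is most probable.

Factory B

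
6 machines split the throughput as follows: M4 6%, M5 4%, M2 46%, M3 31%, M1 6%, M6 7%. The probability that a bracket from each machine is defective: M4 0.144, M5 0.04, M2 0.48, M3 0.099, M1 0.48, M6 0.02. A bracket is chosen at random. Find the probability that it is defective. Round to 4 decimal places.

0.2919

Compute prior × likelihood for every hypothesis:
  M4: 0.06 × 0.144 = 0.00864
  M5: 0.04 × 0.04 = 0.0016
  M2: 0.46 × 0.48 = 0.2208
  M3: 0.31 × 0.099 = 0.03069
  M1: 0.06 × 0.48 = 0.0288
  M6: 0.07 × 0.02 = 0.0014
P(defective) = 0.00864 + 0.0016 + 0.2208 + 0.03069 + 0.0288 + 0.0014 = 0.29193 → 0.2919.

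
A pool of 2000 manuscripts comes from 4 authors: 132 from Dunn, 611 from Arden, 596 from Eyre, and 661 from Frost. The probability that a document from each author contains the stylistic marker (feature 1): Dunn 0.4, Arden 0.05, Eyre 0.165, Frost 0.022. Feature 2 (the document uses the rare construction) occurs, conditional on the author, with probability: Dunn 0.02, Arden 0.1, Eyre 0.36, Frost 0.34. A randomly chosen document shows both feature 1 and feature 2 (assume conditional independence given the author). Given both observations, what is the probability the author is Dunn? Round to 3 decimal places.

0.024

Prior × likelihood for each hypothesis:
  Dunn: 0.066 × 0.4 × 0.02 = 0.000528
  Arden: 0.3055 × 0.05 × 0.1 = 0.0015275
  Eyre: 0.298 × 0.165 × 0.36 = 0.0177012
  Frost: 0.3305 × 0.022 × 0.34 = 0.00247214
Sum = 0.02222884.
P(Dunn | evidence) = 0.000528 / 0.02222884 ≈ 0.024.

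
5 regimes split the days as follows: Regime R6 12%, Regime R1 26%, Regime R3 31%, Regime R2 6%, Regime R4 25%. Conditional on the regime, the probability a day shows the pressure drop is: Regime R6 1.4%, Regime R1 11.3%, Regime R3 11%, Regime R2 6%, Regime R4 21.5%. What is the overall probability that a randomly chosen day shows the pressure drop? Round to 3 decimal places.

By Bayes' rule, posterior ∝ prior × likelihood:
  Regime R6: 0.12 × 0.014 = 0.00168
  Regime R1: 0.26 × 0.113 = 0.02938
  Regime R3: 0.31 × 0.11 = 0.0341
  Regime R2: 0.06 × 0.06 = 0.0036
  Regime R4: 0.25 × 0.215 = 0.05375
P(drop) = 0.00168 + 0.02938 + 0.0341 + 0.0036 + 0.05375 = 0.12251 → 0.123.

0.123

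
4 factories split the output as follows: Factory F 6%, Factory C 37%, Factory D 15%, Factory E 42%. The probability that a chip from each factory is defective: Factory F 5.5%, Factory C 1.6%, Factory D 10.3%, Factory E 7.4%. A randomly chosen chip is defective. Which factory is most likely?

Factory E

Unnormalized posteriors (prior × likelihood):
  Factory F: 0.06 × 0.055 = 0.0033
  Factory C: 0.37 × 0.016 = 0.00592
  Factory D: 0.15 × 0.103 = 0.01545
  Factory E: 0.42 × 0.074 = 0.03108
Sum = 0.05575.
Largest term belongs to Factory E, so Factory E is most probable.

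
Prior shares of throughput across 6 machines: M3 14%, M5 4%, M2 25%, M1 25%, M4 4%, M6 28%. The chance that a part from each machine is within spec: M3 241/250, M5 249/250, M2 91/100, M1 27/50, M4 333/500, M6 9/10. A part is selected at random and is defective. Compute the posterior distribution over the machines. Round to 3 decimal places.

Taking complements, P(defective | each) = M3 0.036, M5 0.004, M2 0.09, M1 0.46, M4 0.334, M6 0.1.
Prior × likelihood for each hypothesis:
  M3: 0.14 × 0.036 = 0.00504
  M5: 0.04 × 0.004 = 0.00016
  M2: 0.25 × 0.09 = 0.0225
  M1: 0.25 × 0.46 = 0.115
  M4: 0.04 × 0.334 = 0.01336
  M6: 0.28 × 0.1 = 0.028
Total = 0.18406.
P(M3 | defective) = 0.00504/0.18406 ≈ 0.027
P(M5 | defective) = 0.00016/0.18406 ≈ 0.001
P(M2 | defective) = 0.0225/0.18406 ≈ 0.122
P(M1 | defective) = 0.115/0.18406 ≈ 0.625
P(M4 | defective) = 0.01336/0.18406 ≈ 0.073
P(M6 | defective) = 0.028/0.18406 ≈ 0.152
(Check: 0.027+0.001+0.122+0.625+0.073+0.152 = 1.000.)

M3 0.027, M5 0.001, M2 0.122, M1 0.625, M4 0.073, M6 0.152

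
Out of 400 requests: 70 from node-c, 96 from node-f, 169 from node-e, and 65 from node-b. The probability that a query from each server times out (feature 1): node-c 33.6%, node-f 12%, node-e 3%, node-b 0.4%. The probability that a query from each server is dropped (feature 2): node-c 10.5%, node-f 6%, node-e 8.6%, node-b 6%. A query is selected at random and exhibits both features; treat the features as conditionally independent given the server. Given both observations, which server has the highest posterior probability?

By Bayes' rule, posterior ∝ prior × likelihood:
  node-c: 0.175 × 0.336 × 0.105 = 0.006174
  node-f: 0.24 × 0.12 × 0.06 = 0.001728
  node-e: 0.4225 × 0.03 × 0.086 = 0.00109005
  node-b: 0.1625 × 0.004 × 0.06 = 0.000039
Sum = 0.00903105.
Largest term belongs to node-c, so node-c is most probable.

node-c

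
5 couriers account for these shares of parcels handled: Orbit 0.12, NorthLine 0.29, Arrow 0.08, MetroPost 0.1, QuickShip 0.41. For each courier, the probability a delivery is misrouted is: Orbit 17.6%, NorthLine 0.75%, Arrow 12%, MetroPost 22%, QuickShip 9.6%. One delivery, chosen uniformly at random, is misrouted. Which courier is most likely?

QuickShip

Compute prior × likelihood for every hypothesis:
  Orbit: 0.12 × 0.176 = 0.02112
  NorthLine: 0.29 × 0.0075 = 0.002175
  Arrow: 0.08 × 0.12 = 0.0096
  MetroPost: 0.1 × 0.22 = 0.022
  QuickShip: 0.41 × 0.096 = 0.03936
Sum = 0.094255.
Largest term belongs to QuickShip, so QuickShip is most probable.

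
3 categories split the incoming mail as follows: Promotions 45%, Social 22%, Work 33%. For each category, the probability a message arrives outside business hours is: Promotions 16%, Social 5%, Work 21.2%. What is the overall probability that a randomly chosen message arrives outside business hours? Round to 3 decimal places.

By Bayes' rule, posterior ∝ prior × likelihood:
  Promotions: 0.45 × 0.16 = 0.072
  Social: 0.22 × 0.05 = 0.011
  Work: 0.33 × 0.212 = 0.06996
P(off-hours) = 0.072 + 0.011 + 0.06996 = 0.15296 → 0.153.

0.153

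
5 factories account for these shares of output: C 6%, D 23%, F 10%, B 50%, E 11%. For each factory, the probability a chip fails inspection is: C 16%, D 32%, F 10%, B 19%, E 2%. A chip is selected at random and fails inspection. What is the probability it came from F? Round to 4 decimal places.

Compute prior × likelihood for every hypothesis:
  C: 0.06 × 0.16 = 0.0096
  D: 0.23 × 0.32 = 0.0736
  F: 0.1 × 0.1 = 0.01
  B: 0.5 × 0.19 = 0.095
  E: 0.11 × 0.02 = 0.0022
Normalizing constant = 0.1904.
P(F | evidence) = 0.01 / 0.1904 ≈ 0.0525.

0.0525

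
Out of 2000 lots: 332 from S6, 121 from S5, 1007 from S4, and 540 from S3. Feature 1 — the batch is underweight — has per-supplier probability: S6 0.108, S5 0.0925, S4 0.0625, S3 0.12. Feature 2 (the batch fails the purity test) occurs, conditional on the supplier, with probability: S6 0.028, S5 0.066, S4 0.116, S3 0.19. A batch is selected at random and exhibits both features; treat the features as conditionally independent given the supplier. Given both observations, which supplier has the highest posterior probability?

S3

Unnormalized posteriors (prior × likelihood):
  S6: 0.166 × 0.108 × 0.028 = 0.000501984
  S5: 0.0605 × 0.0925 × 0.066 = 0.0003693525
  S4: 0.5035 × 0.0625 × 0.116 = 0.003650375
  S3: 0.27 × 0.12 × 0.19 = 0.006156
Total = 0.0106777115.
Largest term belongs to S3, so S3 is most probable.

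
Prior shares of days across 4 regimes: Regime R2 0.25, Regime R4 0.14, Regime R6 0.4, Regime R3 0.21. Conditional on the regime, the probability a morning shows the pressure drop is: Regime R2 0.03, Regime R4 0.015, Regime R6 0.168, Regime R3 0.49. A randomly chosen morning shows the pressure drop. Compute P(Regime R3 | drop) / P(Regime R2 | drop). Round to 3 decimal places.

By Bayes' rule, posterior ∝ prior × likelihood:
  Regime R2: 0.25 × 0.03 = 0.0075
  Regime R4: 0.14 × 0.015 = 0.0021
  Regime R6: 0.4 × 0.168 = 0.0672
  Regime R3: 0.21 × 0.49 = 0.1029
Sum = 0.1797.
The ratio is 0.1029 / 0.0075 (the normalizer cancels) = 13.720.

13.720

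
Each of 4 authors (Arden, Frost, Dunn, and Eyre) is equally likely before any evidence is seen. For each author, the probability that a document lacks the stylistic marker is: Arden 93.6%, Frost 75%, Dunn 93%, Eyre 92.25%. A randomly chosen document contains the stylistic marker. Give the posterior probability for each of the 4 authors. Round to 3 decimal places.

Arden 0.139, Frost 0.542, Dunn 0.152, Eyre 0.168

Taking complements, P(marker | each) = Arden 0.064, Frost 0.25, Dunn 0.07, Eyre 0.0775.
Since the prior is uniform, the posterior is proportional to the likelihood:
  Arden: 0.064
  Frost: 0.25
  Dunn: 0.07
  Eyre: 0.0775
Total = 0.4615.
P(Arden | marker) = 0.064/0.4615 ≈ 0.139
P(Frost | marker) = 0.25/0.4615 ≈ 0.542
P(Dunn | marker) = 0.07/0.4615 ≈ 0.152
P(Eyre | marker) = 0.0775/0.4615 ≈ 0.168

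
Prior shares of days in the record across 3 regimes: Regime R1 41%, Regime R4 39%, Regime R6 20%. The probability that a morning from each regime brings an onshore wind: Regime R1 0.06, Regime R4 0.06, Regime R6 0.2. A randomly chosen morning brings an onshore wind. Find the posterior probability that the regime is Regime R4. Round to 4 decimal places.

Compute prior × likelihood for every hypothesis:
  Regime R1: 0.41 × 0.06 = 0.0246
  Regime R4: 0.39 × 0.06 = 0.0234
  Regime R6: 0.2 × 0.2 = 0.04
Normalizing constant = 0.088.
P(Regime R4 | evidence) = 0.0234 / 0.088 ≈ 0.2659.

0.2659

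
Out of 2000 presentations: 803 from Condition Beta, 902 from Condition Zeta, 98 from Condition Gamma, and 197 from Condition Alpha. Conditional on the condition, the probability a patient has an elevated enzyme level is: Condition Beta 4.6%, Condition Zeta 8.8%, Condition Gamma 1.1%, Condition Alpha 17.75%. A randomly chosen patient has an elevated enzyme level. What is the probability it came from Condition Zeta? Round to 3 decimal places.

Unnormalized posteriors (prior × likelihood):
  Condition Beta: 0.4015 × 0.046 = 0.018469
  Condition Zeta: 0.451 × 0.088 = 0.039688
  Condition Gamma: 0.049 × 0.011 = 0.000539
  Condition Alpha: 0.0985 × 0.1775 = 0.01748375
Normalizing constant = 0.07617975.
P(Condition Zeta | evidence) = 0.039688 / 0.07617975 ≈ 0.521.

0.521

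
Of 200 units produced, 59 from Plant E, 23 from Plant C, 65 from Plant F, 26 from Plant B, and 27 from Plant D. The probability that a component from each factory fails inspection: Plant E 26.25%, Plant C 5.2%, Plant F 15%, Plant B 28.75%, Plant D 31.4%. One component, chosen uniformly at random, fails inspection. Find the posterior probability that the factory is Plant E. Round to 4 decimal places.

0.3654

Compute prior × likelihood for every hypothesis:
  Plant E: 0.295 × 0.2625 = 0.0774375
  Plant C: 0.115 × 0.052 = 0.00598
  Plant F: 0.325 × 0.15 = 0.04875
  Plant B: 0.13 × 0.2875 = 0.037375
  Plant D: 0.135 × 0.314 = 0.04239
Sum = 0.2119325.
P(Plant E | evidence) = 0.0774375 / 0.2119325 ≈ 0.3654.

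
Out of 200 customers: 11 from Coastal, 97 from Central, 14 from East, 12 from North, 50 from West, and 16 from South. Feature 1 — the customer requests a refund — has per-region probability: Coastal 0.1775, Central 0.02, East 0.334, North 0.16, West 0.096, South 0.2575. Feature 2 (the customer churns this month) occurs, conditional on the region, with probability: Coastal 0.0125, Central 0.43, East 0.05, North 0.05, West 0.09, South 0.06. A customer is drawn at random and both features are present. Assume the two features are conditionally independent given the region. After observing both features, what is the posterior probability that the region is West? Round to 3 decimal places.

Unnormalized posteriors (prior × likelihood):
  Coastal: 0.055 × 0.1775 × 0.0125 = 0.00012203125
  Central: 0.485 × 0.02 × 0.43 = 0.004171
  East: 0.07 × 0.334 × 0.05 = 0.001169
  North: 0.06 × 0.16 × 0.05 = 0.00048
  West: 0.25 × 0.096 × 0.09 = 0.00216
  South: 0.08 × 0.2575 × 0.06 = 0.001236
Normalizing constant = 0.00933803125.
P(West | evidence) = 0.00216 / 0.00933803125 ≈ 0.231.

0.231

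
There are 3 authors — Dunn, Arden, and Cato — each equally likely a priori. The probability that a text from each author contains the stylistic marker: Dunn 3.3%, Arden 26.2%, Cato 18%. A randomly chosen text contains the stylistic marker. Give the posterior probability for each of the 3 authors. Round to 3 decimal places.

With a uniform prior (1/3 each), posterior ∝ likelihood:
  Dunn: 0.033
  Arden: 0.262
  Cato: 0.18
Normalizing constant = 0.475.
P(Dunn | marker) = 0.033/0.475 ≈ 0.069
P(Arden | marker) = 0.262/0.475 ≈ 0.552
P(Cato | marker) = 0.18/0.475 ≈ 0.379

Dunn 0.069, Arden 0.552, Cato 0.379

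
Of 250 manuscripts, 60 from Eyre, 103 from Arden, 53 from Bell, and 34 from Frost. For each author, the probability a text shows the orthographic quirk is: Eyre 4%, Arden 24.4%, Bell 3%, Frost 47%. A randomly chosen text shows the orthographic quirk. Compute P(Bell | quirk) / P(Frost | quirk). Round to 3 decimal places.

Unnormalized posteriors (prior × likelihood):
  Eyre: 0.24 × 0.04 = 0.0096
  Arden: 0.412 × 0.244 = 0.100528
  Bell: 0.212 × 0.03 = 0.00636
  Frost: 0.136 × 0.47 = 0.06392
Total = 0.180408.
The ratio is 0.00636 / 0.06392 (the normalizer cancels) = 0.099.

0.099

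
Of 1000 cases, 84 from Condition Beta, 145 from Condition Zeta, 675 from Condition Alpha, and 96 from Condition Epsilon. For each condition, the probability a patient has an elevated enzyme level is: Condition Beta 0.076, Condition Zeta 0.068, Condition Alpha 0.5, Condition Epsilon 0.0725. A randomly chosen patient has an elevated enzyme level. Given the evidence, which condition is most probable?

Unnormalized posteriors (prior × likelihood):
  Condition Beta: 0.084 × 0.076 = 0.006384
  Condition Zeta: 0.145 × 0.068 = 0.00986
  Condition Alpha: 0.675 × 0.5 = 0.3375
  Condition Epsilon: 0.096 × 0.0725 = 0.00696
Normalizing constant = 0.360704.
Largest term belongs to Condition Alpha, so Condition Alpha is most probable.

Condition Alpha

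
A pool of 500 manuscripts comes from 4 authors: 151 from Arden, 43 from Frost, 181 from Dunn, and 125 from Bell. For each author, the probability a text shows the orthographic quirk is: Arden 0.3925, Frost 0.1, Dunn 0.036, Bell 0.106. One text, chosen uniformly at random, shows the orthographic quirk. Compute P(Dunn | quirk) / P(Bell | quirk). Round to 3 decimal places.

0.492

Compute prior × likelihood for every hypothesis:
  Arden: 0.302 × 0.3925 = 0.118535
  Frost: 0.086 × 0.1 = 0.0086
  Dunn: 0.362 × 0.036 = 0.013032
  Bell: 0.25 × 0.106 = 0.0265
Sum = 0.166667.
The ratio is 0.013032 / 0.0265 (the normalizer cancels) = 0.492.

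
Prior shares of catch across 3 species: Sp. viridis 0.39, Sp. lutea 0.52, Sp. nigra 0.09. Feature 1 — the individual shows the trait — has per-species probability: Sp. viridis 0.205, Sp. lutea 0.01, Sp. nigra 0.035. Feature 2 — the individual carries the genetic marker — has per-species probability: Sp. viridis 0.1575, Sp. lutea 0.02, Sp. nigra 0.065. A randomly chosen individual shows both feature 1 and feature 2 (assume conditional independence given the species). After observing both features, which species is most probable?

Sp. viridis

Unnormalized posteriors (prior × likelihood):
  Sp. viridis: 0.39 × 0.205 × 0.1575 = 0.012592125
  Sp. lutea: 0.52 × 0.01 × 0.02 = 0.000104
  Sp. nigra: 0.09 × 0.035 × 0.065 = 0.00020475
Total = 0.012900875.
Largest term belongs to Sp. viridis, so Sp. viridis is most probable.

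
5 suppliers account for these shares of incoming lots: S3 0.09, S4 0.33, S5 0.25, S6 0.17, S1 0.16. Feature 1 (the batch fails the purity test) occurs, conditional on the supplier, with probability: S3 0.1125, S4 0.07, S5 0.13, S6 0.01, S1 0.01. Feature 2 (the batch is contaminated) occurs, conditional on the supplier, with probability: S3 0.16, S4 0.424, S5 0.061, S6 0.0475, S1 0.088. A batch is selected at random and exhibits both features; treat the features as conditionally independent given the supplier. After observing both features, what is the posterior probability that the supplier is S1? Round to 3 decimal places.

0.010

Compute prior × likelihood for every hypothesis:
  S3: 0.09 × 0.1125 × 0.16 = 0.00162
  S4: 0.33 × 0.07 × 0.424 = 0.0097944
  S5: 0.25 × 0.13 × 0.061 = 0.0019825
  S6: 0.17 × 0.01 × 0.0475 = 0.00008075
  S1: 0.16 × 0.01 × 0.088 = 0.0001408
Total = 0.01361845.
P(S1 | evidence) = 0.0001408 / 0.01361845 ≈ 0.010.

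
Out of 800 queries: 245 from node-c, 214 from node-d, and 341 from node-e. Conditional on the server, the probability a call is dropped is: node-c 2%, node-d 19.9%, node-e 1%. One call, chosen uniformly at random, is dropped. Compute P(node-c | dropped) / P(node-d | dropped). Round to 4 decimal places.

By Bayes' rule, posterior ∝ prior × likelihood:
  node-c: 0.30625 × 0.02 = 0.006125
  node-d: 0.2675 × 0.199 = 0.0532325
  node-e: 0.42625 × 0.01 = 0.0042625
Normalizing constant = 0.06362.
The ratio is 0.006125 / 0.0532325 (the normalizer cancels) = 0.1151.

0.1151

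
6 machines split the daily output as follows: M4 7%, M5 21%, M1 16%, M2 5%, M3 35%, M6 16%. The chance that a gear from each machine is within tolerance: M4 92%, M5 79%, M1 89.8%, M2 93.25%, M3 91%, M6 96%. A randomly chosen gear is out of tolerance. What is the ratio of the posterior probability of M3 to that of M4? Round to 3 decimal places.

5.625

Taking complements, P(oversize | each) = M4 0.08, M5 0.21, M1 0.102, M2 0.0675, M3 0.09, M6 0.04.
Unnormalized posteriors (prior × likelihood):
  M4: 0.07 × 0.08 = 0.0056
  M5: 0.21 × 0.21 = 0.0441
  M1: 0.16 × 0.102 = 0.01632
  M2: 0.05 × 0.0675 = 0.003375
  M3: 0.35 × 0.09 = 0.0315
  M6: 0.16 × 0.04 = 0.0064
Sum = 0.107295.
The ratio is 0.0315 / 0.0056 (the normalizer cancels) = 5.625.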